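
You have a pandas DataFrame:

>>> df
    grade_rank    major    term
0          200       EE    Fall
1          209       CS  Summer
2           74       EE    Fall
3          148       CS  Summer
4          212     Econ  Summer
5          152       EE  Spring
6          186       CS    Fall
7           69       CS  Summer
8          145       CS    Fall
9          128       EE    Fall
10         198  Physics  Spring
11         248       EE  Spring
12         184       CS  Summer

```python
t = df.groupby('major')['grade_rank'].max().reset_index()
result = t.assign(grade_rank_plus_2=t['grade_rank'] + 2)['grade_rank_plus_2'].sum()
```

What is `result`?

group by major, max of grade_rank:
major
CS         209
EE         248
Econ       212
Physics    198
Name: grade_rank, dtype: int64
reset_index():
     major  grade_rank
0       CS         209
1       EE         248
2     Econ         212
3  Physics         198
add column grade_rank_plus_2 = t['grade_rank'] + 2:
     major  grade_rank  grade_rank_plus_2
0       CS         209                211
1       EE         248                250
2     Econ         212                214
3  Physics         198                200
So sum() = 875.

875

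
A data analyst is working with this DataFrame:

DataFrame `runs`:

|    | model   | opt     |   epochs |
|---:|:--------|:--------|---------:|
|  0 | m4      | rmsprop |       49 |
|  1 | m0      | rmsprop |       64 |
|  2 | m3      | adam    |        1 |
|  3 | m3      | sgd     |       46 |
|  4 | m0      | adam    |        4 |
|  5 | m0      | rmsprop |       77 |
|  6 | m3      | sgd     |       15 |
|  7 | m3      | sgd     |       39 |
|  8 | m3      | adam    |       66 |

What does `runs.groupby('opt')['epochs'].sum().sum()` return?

361

group by opt, sum of epochs:
opt
adam        71
rmsprop    190
sgd        100
Name: epochs, dtype: int64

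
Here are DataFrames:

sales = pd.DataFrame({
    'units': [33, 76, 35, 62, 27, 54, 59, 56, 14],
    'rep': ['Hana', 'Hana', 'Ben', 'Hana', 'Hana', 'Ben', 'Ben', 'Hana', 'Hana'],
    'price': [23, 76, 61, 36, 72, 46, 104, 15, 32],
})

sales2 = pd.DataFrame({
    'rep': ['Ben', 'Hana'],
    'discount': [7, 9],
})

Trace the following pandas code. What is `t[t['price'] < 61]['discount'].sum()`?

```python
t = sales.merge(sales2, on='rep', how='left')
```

merge on 'rep' (how='left') → 9 rows:
   units   rep  price  discount
0     33  Hana     23         9
1     76  Hana     76         9
2     35   Ben     61         7
3     62  Hana     36         9
4     27  Hana     72         9
5     54   Ben     46         7
6     59   Ben    104         7
7     56  Hana     15         9
8     14  Hana     32         9
filter rows where price < 61:
   units   rep  price  discount
0     33  Hana     23         9
3     62  Hana     36         9
5     54   Ben     46         7
7     56  Hana     15         9
8     14  Hana     32         9
Taking the sum of column 'discount' gives 43.

43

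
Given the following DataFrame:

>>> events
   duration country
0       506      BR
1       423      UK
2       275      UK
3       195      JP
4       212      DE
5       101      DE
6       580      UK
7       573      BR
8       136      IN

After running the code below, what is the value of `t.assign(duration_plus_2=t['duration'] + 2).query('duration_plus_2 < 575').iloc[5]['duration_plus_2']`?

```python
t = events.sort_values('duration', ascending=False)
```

138

sort by duration descending:
   duration country
6       580      UK
7       573      BR
0       506      BR
1       423      UK
2       275      UK
4       212      DE
3       195      JP
8       136      IN
5       101      DE
add column duration_plus_2 = t['duration'] + 2:
   duration country  duration_plus_2
6       580      UK              582
7       573      BR              575
0       506      BR              508
1       423      UK              425
2       275      UK              277
4       212      DE              214
3       195      JP              197
8       136      IN              138
5       101      DE              103
filter rows where duration_plus_2 < 575:
   duration country  duration_plus_2
0       506      BR              508
1       423      UK              425
2       275      UK              277
4       212      DE              214
3       195      JP              197
8       136      IN              138
5       101      DE              103
Reading off the value at position 5, column 'duration_plus_2', we get 138.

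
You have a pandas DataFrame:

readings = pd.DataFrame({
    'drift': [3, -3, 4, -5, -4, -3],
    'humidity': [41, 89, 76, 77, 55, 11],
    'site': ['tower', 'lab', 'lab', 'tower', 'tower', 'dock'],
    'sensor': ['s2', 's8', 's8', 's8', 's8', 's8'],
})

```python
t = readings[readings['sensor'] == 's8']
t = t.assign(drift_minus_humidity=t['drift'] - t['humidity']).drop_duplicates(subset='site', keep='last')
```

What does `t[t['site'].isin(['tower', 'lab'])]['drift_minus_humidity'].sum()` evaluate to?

filter rows where sensor == 's8':
   drift  humidity   site sensor
1     -3        89    lab     s8
2      4        76    lab     s8
3     -5        77  tower     s8
4     -4        55  tower     s8
5     -3        11   dock     s8
add column drift_minus_humidity = t['drift'] - t['humidity']:
   drift  humidity   site sensor  drift_minus_humidity
1     -3        89    lab     s8                   -92
2      4        76    lab     s8                   -72
3     -5        77  tower     s8                   -82
4     -4        55  tower     s8                   -59
5     -3        11   dock     s8                   -14
drop duplicate site (keep=last):
   drift  humidity   site sensor  drift_minus_humidity
2      4        76    lab     s8                   -72
4     -4        55  tower     s8                   -59
5     -3        11   dock     s8                   -14
filter rows where site in ['tower', 'lab']:
   drift  humidity   site sensor  drift_minus_humidity
2      4        76    lab     s8                   -72
4     -4        55  tower     s8                   -59
Taking the sum of column 'drift_minus_humidity' gives -131.

-131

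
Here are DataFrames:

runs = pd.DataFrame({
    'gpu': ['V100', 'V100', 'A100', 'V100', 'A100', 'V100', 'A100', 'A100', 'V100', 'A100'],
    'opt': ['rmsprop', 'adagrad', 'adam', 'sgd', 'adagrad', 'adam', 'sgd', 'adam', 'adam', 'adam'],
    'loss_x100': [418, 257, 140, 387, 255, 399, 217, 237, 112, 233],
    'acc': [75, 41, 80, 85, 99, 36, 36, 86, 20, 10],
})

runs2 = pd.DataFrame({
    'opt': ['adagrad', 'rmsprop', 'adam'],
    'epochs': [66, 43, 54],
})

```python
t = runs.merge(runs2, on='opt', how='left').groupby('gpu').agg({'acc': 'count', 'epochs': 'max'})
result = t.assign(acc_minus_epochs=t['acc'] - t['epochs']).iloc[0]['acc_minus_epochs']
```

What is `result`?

merge on 'opt' (how='left') → 10 rows:
    gpu      opt  loss_x100  acc  epochs
0  V100  rmsprop        418   75    43.0
1  V100  adagrad        257   41    66.0
2  A100     adam        140   80    54.0
3  V100      sgd        387   85     NaN
4  A100  adagrad        255   99    66.0
5  V100     adam        399   36    54.0
6  A100      sgd        217   36     NaN
7  A100     adam        237   86    54.0
8  V100     adam        112   20    54.0
9  A100     adam        233   10    54.0
group by gpu: count(acc), max(epochs):
      acc  epochs
gpu              
A100    5    66.0
V100    5    66.0
add column acc_minus_epochs = t['acc'] - t['epochs']:
      acc  epochs  acc_minus_epochs
gpu                                
A100    5    66.0             -61.0
V100    5    66.0             -61.0
Reading off the value at position 0, column 'acc_minus_epochs', we get -61.0.

-61.0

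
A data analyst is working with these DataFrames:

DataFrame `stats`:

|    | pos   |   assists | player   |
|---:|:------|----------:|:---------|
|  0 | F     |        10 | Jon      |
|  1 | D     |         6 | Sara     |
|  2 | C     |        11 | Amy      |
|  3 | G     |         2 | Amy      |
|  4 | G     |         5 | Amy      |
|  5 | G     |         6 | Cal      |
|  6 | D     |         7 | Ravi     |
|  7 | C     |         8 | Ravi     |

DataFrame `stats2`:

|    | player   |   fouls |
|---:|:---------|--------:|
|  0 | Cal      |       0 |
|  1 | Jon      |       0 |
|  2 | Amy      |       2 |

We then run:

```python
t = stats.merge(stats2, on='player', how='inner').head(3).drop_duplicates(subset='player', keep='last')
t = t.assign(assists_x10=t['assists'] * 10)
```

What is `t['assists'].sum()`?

merge on 'player' (how='inner') → 5 rows:
  pos  assists player  fouls
0   F       10    Jon      0
1   C       11    Amy      2
2   G        2    Amy      2
3   G        5    Amy      2
4   G        6    Cal      0
take first 3 rows:
  pos  assists player  fouls
0   F       10    Jon      0
1   C       11    Amy      2
2   G        2    Amy      2
drop duplicate player (keep=last):
  pos  assists player  fouls
0   F       10    Jon      0
2   G        2    Amy      2
add column assists_x10 = t['assists'] * 10:
  pos  assists player  fouls  assists_x10
0   F       10    Jon      0          100
2   G        2    Amy      2           20
Reading off the sum of column 'assists', we get 12.

12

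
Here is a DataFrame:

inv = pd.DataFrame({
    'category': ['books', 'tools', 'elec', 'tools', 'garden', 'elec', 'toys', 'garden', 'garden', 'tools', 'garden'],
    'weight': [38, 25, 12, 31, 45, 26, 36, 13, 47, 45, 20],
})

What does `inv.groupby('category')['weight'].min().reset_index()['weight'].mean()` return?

group by category, min of weight:
category
books     38
elec      12
garden    13
tools     25
toys      36
Name: weight, dtype: int64
reset_index():
  category  weight
0    books      38
1     elec      12
2   garden      13
3    tools      25
4     toys      36
Taking the mean of column 'weight' gives 24.8.

24.8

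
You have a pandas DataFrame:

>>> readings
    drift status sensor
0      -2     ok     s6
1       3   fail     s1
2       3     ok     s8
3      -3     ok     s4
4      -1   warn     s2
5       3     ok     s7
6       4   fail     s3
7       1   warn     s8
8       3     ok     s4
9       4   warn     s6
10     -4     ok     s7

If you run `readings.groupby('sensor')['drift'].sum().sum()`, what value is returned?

group by sensor, sum of drift:
sensor
s1    3
s2   -1
s3    4
s4    0
s6    2
s7   -1
s8    4
Name: drift, dtype: int64

11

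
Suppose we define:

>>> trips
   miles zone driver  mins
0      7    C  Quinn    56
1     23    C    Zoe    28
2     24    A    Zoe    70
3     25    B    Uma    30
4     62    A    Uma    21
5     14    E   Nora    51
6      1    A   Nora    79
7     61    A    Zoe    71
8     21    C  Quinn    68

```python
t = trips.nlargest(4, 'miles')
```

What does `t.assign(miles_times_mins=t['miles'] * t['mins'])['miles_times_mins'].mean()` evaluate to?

2015.75

take 4 rows with largest miles:
   miles zone driver  mins
4     62    A    Uma    21
7     61    A    Zoe    71
3     25    B    Uma    30
2     24    A    Zoe    70
add column miles_times_mins = t['miles'] * t['mins']:
   miles zone driver  mins  miles_times_mins
4     62    A    Uma    21              1302
7     61    A    Zoe    71              4331
3     25    B    Uma    30               750
2     24    A    Zoe    70              1680
mean of column 'miles_times_mins' → 2015.75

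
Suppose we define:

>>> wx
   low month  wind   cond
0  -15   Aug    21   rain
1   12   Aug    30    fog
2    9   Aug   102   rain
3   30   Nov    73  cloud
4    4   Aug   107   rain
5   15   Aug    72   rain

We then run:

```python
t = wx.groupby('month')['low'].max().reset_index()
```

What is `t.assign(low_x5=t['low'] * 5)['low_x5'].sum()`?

group by month, max of low:
month
Aug    15
Nov    30
Name: low, dtype: int64
reset_index():
  month  low
0   Aug   15
1   Nov   30
add column low_x5 = t['low'] * 5:
  month  low  low_x5
0   Aug   15      75
1   Nov   30     150

225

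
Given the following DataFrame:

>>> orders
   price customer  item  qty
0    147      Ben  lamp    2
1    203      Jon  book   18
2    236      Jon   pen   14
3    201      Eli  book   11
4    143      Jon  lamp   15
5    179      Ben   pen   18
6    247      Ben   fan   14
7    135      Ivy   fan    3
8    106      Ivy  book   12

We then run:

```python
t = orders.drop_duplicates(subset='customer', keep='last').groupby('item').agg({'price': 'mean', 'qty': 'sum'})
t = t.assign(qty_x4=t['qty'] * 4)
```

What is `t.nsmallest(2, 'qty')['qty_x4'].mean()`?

drop duplicate customer (keep=last):
   price customer  item  qty
3    201      Eli  book   11
4    143      Jon  lamp   15
6    247      Ben   fan   14
8    106      Ivy  book   12
group by item: mean(price), sum(qty):
      price  qty
item            
book  153.5   23
fan   247.0   14
lamp  143.0   15
add column qty_x4 = t['qty'] * 4:
      price  qty  qty_x4
item                    
book  153.5   23      92
fan   247.0   14      56
lamp  143.0   15      60
take 2 rows with smallest qty:
      price  qty  qty_x4
item                    
fan   247.0   14      56
lamp  143.0   15      60

58.0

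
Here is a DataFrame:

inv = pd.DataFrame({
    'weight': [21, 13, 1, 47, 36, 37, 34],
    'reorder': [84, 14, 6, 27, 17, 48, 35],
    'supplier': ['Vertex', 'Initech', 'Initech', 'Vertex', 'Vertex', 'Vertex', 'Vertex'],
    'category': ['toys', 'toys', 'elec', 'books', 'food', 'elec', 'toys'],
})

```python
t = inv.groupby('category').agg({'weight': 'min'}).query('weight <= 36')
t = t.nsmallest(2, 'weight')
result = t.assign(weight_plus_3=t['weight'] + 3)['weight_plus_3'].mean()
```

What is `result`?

group by category, min of weight:
          weight
category        
books         47
elec           1
food          36
toys          13
filter rows where weight <= 36:
          weight
category        
elec           1
food          36
toys          13
take 2 rows with smallest weight:
          weight
category        
elec           1
toys          13
add column weight_plus_3 = t['weight'] + 3:
          weight  weight_plus_3
category                       
elec           1              4
toys          13             16

10.0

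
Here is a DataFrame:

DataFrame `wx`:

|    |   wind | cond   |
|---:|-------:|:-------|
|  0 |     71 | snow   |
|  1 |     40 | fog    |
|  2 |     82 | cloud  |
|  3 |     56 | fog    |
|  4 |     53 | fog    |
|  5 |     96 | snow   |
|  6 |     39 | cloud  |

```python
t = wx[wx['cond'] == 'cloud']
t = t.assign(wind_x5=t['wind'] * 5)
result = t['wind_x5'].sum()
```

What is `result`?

filter rows where cond == 'cloud':
   wind   cond
2    82  cloud
6    39  cloud
add column wind_x5 = t['wind'] * 5:
   wind   cond  wind_x5
2    82  cloud      410
6    39  cloud      195
sum of column 'wind_x5' → 605

605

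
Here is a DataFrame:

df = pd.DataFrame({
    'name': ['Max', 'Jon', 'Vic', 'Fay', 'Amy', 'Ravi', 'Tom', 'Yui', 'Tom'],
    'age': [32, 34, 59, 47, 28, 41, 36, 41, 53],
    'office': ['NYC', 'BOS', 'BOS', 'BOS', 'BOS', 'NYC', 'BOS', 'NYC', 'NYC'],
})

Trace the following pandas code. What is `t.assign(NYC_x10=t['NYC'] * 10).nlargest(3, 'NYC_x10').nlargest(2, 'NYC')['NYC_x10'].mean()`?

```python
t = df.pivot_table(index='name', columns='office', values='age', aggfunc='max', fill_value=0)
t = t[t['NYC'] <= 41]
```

410.0

pivot: rows=name, cols=office, max(age):
office  BOS  NYC
name            
Amy      28    0
Fay      47    0
Jon      34    0
Max       0   32
Ravi      0   41
Tom      36   53
Vic      59    0
Yui       0   41
filter rows where NYC <= 41:
office  BOS  NYC
name            
Amy      28    0
Fay      47    0
Jon      34    0
Max       0   32
Ravi      0   41
Vic      59    0
Yui       0   41
add column NYC_x10 = t['NYC'] * 10:
office  BOS  NYC  NYC_x10
name                     
Amy      28    0        0
Fay      47    0        0
Jon      34    0        0
Max       0   32      320
Ravi      0   41      410
Vic      59    0        0
Yui       0   41      410
take 3 rows with largest NYC_x10:
office  BOS  NYC  NYC_x10
name                     
Ravi      0   41      410
Yui       0   41      410
Max       0   32      320
take 2 rows with largest NYC:
office  BOS  NYC  NYC_x10
name                     
Ravi      0   41      410
Yui       0   41      410
The mean of column 'NYC_x10' is 410.0.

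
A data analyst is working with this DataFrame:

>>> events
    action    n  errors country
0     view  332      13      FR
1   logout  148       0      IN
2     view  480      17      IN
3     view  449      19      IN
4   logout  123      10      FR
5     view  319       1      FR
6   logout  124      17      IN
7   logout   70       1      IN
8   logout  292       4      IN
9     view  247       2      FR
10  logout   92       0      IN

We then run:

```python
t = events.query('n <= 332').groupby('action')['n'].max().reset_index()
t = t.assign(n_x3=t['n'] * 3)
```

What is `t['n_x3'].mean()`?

filter rows where n <= 332:
    action    n  errors country
0     view  332      13      FR
1   logout  148       0      IN
4   logout  123      10      FR
5     view  319       1      FR
6   logout  124      17      IN
7   logout   70       1      IN
8   logout  292       4      IN
9     view  247       2      FR
10  logout   92       0      IN
group by action, max of n:
action
logout    292
view      332
Name: n, dtype: int64
reset_index():
   action    n
0  logout  292
1    view  332
add column n_x3 = t['n'] * 3:
   action    n  n_x3
0  logout  292   876
1    view  332   996
mean of column 'n_x3' → 936.0

936.0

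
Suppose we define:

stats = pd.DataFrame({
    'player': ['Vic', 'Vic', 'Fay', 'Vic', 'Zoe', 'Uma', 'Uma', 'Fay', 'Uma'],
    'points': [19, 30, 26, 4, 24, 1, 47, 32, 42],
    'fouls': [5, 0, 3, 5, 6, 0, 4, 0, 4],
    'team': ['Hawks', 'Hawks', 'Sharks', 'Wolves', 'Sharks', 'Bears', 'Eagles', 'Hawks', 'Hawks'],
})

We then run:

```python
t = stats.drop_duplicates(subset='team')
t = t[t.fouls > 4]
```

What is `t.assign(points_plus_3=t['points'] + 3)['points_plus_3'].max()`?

drop duplicate team (keep=first):
  player  points  fouls    team
0    Vic      19      5   Hawks
2    Fay      26      3  Sharks
3    Vic       4      5  Wolves
5    Uma       1      0   Bears
6    Uma      47      4  Eagles
filter rows where fouls > 4:
  player  points  fouls    team
0    Vic      19      5   Hawks
3    Vic       4      5  Wolves
add column points_plus_3 = t['points'] + 3:
  player  points  fouls    team  points_plus_3
0    Vic      19      5   Hawks             22
3    Vic       4      5  Wolves              7
The max of column 'points_plus_3' is 22.

22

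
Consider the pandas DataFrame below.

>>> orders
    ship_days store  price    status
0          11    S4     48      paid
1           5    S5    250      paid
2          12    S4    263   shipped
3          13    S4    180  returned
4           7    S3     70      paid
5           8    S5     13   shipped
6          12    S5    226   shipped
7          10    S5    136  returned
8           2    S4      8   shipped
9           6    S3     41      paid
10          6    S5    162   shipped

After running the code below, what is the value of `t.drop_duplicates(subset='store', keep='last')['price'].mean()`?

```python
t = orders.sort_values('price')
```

sort by price:
    ship_days store  price    status
8           2    S4      8   shipped
5           8    S5     13   shipped
9           6    S3     41      paid
0          11    S4     48      paid
4           7    S3     70      paid
7          10    S5    136  returned
10          6    S5    162   shipped
3          13    S4    180  returned
6          12    S5    226   shipped
1           5    S5    250      paid
2          12    S4    263   shipped
drop duplicate store (keep=last):
   ship_days store  price   status
4          7    S3     70     paid
1          5    S5    250     paid
2         12    S4    263  shipped
Finally, mean of column 'price' = 194.333333333.

194.333333333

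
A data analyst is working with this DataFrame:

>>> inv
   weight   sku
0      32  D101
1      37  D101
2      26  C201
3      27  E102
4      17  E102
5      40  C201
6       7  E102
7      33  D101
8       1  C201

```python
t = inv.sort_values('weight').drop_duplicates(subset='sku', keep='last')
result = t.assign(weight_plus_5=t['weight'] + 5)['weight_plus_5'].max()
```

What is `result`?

45

sort by weight:
   weight   sku
8       1  C201
6       7  E102
4      17  E102
2      26  C201
3      27  E102
0      32  D101
7      33  D101
1      37  D101
5      40  C201
drop duplicate sku (keep=last):
   weight   sku
3      27  E102
1      37  D101
5      40  C201
add column weight_plus_5 = t['weight'] + 5:
   weight   sku  weight_plus_5
3      27  E102             32
1      37  D101             42
5      40  C201             45
The max of column 'weight_plus_5' is 45.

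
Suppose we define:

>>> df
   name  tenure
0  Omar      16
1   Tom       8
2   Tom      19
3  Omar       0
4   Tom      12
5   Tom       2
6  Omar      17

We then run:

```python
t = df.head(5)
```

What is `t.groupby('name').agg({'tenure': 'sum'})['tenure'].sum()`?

55

take first 5 rows:
   name  tenure
0  Omar      16
1   Tom       8
2   Tom      19
3  Omar       0
4   Tom      12
group by name, sum of tenure:
      tenure
name        
Omar      16
Tom       39
The sum of column 'tenure' is 55.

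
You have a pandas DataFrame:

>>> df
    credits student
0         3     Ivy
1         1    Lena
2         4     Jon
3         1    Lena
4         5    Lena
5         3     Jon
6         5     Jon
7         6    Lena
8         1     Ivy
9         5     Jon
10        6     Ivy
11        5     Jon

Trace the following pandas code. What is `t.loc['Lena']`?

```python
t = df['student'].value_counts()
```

value_counts of student:
student
Jon     5
Lena    4
Ivy     3
Name: count, dtype: int64
Taking the value at index 'Lena' gives 4.

4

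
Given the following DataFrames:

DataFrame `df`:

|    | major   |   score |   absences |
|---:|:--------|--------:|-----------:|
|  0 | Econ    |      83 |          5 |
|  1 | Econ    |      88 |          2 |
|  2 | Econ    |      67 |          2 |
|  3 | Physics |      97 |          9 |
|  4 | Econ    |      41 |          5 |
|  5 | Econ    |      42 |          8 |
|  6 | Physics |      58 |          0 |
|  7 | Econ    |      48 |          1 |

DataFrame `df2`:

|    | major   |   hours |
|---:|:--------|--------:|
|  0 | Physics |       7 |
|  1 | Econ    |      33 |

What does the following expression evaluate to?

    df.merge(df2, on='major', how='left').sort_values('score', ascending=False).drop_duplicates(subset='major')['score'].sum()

185

merge on 'major' (how='left') → 8 rows:
     major  score  absences  hours
0     Econ     83         5     33
1     Econ     88         2     33
2     Econ     67         2     33
3  Physics     97         9      7
4     Econ     41         5     33
5     Econ     42         8     33
6  Physics     58         0      7
7     Econ     48         1     33
sort by score descending:
     major  score  absences  hours
3  Physics     97         9      7
1     Econ     88         2     33
0     Econ     83         5     33
2     Econ     67         2     33
6  Physics     58         0      7
7     Econ     48         1     33
5     Econ     42         8     33
4     Econ     41         5     33
drop duplicate major (keep=first):
     major  score  absences  hours
3  Physics     97         9      7
1     Econ     88         2     33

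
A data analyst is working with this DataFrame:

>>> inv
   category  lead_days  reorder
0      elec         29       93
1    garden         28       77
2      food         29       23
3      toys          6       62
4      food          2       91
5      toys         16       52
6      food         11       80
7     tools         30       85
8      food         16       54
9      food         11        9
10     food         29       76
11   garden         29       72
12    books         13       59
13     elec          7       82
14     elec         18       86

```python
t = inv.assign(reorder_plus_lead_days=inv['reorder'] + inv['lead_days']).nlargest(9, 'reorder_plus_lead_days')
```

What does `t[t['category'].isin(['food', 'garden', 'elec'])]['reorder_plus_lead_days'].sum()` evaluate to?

add column reorder_plus_lead_days = inv['reorder'] + inv['lead_days']:
   category  lead_days  reorder  reorder_plus_lead_days
0      elec         29       93                     122
1    garden         28       77                     105
2      food         29       23                      52
3      toys          6       62                      68
4      food          2       91                      93
5      toys         16       52                      68
6      food         11       80                      91
7     tools         30       85                     115
8      food         16       54                      70
9      food         11        9                      20
10     food         29       76                     105
11   garden         29       72                     101
12    books         13       59                      72
13     elec          7       82                      89
14     elec         18       86                     104
take 9 rows with largest reorder_plus_lead_days:
   category  lead_days  reorder  reorder_plus_lead_days
0      elec         29       93                     122
7     tools         30       85                     115
1    garden         28       77                     105
10     food         29       76                     105
14     elec         18       86                     104
11   garden         29       72                     101
4      food          2       91                      93
6      food         11       80                      91
13     elec          7       82                      89
filter rows where category in ['food', 'garden', 'elec']:
   category  lead_days  reorder  reorder_plus_lead_days
0      elec         29       93                     122
1    garden         28       77                     105
10     food         29       76                     105
14     elec         18       86                     104
11   garden         29       72                     101
4      food          2       91                      93
6      food         11       80                      91
13     elec          7       82                      89
Then the sum of column 'reorder_plus_lead_days': 810

810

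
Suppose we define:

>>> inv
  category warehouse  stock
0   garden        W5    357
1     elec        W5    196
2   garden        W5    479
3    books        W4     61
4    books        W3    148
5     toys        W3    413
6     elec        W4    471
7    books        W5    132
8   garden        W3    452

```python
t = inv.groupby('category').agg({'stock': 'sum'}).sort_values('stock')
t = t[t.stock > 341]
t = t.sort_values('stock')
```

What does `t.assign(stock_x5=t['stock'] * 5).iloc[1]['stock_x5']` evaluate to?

group by category, sum of stock:
          stock
category       
books       341
elec        667
garden     1288
toys        413
sort by stock:
          stock
category       
books       341
toys        413
elec        667
garden     1288
filter rows where stock > 341:
          stock
category       
toys        413
elec        667
garden     1288
sort by stock:
          stock
category       
toys        413
elec        667
garden     1288
add column stock_x5 = t['stock'] * 5:
          stock  stock_x5
category                 
toys        413      2065
elec        667      3335
garden     1288      6440
Then the value at position 1, column 'stock_x5': 3335

3335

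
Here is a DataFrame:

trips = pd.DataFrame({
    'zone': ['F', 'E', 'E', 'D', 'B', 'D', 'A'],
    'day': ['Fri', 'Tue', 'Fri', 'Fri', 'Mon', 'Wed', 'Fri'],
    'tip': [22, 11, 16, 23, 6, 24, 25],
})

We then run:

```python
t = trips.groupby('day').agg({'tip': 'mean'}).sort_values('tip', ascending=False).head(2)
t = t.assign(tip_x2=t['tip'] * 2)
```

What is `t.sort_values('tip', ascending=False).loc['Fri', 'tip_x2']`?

43.0

group by day, mean of tip:
      tip
day      
Fri  21.5
Mon   6.0
Tue  11.0
Wed  24.0
sort by tip descending:
      tip
day      
Wed  24.0
Fri  21.5
Tue  11.0
Mon   6.0
take first 2 rows:
      tip
day      
Wed  24.0
Fri  21.5
add column tip_x2 = t['tip'] * 2:
      tip  tip_x2
day              
Wed  24.0    48.0
Fri  21.5    43.0
sort by tip descending:
      tip  tip_x2
day              
Wed  24.0    48.0
Fri  21.5    43.0
The value at row 'Fri', column 'tip_x2' is 43.0.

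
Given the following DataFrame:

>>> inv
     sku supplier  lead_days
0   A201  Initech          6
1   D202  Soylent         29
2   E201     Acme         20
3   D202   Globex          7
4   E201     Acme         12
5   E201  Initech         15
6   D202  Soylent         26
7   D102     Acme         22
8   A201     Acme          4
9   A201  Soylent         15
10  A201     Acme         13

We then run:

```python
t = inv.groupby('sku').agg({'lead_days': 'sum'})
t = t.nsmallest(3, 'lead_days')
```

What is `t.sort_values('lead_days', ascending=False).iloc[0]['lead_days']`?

47

group by sku, sum of lead_days:
      lead_days
sku            
A201         38
D102         22
D202         62
E201         47
take 3 rows with smallest lead_days:
      lead_days
sku            
D102         22
A201         38
E201         47
sort by lead_days descending:
      lead_days
sku            
E201         47
A201         38
D102         22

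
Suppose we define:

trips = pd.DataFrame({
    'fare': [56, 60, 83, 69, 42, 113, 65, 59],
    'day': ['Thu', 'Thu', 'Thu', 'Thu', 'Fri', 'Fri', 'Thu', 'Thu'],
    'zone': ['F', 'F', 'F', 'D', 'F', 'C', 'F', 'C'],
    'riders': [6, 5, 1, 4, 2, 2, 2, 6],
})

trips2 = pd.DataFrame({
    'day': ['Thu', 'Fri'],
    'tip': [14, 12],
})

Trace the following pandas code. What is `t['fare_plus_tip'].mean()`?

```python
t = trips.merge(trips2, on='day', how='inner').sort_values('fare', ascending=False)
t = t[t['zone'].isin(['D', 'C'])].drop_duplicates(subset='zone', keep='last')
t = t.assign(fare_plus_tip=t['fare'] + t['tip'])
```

merge on 'day' (how='inner') → 8 rows:
   fare  day zone  riders  tip
0    56  Thu    F       6   14
1    60  Thu    F       5   14
2    83  Thu    F       1   14
3    69  Thu    D       4   14
4    42  Fri    F       2   12
5   113  Fri    C       2   12
6    65  Thu    F       2   14
7    59  Thu    C       6   14
sort by fare descending:
   fare  day zone  riders  tip
5   113  Fri    C       2   12
2    83  Thu    F       1   14
3    69  Thu    D       4   14
6    65  Thu    F       2   14
1    60  Thu    F       5   14
7    59  Thu    C       6   14
0    56  Thu    F       6   14
4    42  Fri    F       2   12
filter rows where zone in ['D', 'C']:
   fare  day zone  riders  tip
5   113  Fri    C       2   12
3    69  Thu    D       4   14
7    59  Thu    C       6   14
drop duplicate zone (keep=last):
   fare  day zone  riders  tip
3    69  Thu    D       4   14
7    59  Thu    C       6   14
add column fare_plus_tip = t['fare'] + t['tip']:
   fare  day zone  riders  tip  fare_plus_tip
3    69  Thu    D       4   14             83
7    59  Thu    C       6   14             73
Reading off the mean of column 'fare_plus_tip', we get 78.0.

78.0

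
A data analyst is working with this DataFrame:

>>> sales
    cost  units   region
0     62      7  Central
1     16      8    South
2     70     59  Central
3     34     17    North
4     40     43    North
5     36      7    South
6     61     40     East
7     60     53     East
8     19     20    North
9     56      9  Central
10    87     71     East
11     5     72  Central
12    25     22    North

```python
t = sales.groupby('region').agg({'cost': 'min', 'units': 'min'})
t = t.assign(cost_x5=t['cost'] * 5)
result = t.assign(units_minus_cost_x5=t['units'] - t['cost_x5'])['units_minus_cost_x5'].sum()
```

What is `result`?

-429

group by region: min(cost), min(units):
         cost  units
region              
Central     5      7
East       60     40
North      19     17
South      16      7
add column cost_x5 = t['cost'] * 5:
         cost  units  cost_x5
region                       
Central     5      7       25
East       60     40      300
North      19     17       95
South      16      7       80
add column units_minus_cost_x5 = t['units'] - t['cost_x5']:
         cost  units  cost_x5  units_minus_cost_x5
region                                            
Central     5      7       25                  -18
East       60     40      300                 -260
North      19     17       95                  -78
South      16      7       80                  -73
Taking the sum of column 'units_minus_cost_x5' gives -429.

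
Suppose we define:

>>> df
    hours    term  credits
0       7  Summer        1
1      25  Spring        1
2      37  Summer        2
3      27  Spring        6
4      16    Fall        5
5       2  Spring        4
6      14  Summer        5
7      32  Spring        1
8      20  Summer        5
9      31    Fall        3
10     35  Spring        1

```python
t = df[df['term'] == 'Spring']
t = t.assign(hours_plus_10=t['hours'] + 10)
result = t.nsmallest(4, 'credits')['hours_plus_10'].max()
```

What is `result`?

45

filter rows where term == 'Spring':
    hours    term  credits
1      25  Spring        1
3      27  Spring        6
5       2  Spring        4
7      32  Spring        1
10     35  Spring        1
add column hours_plus_10 = t['hours'] + 10:
    hours    term  credits  hours_plus_10
1      25  Spring        1             35
3      27  Spring        6             37
5       2  Spring        4             12
7      32  Spring        1             42
10     35  Spring        1             45
take 4 rows with smallest credits:
    hours    term  credits  hours_plus_10
1      25  Spring        1             35
7      32  Spring        1             42
10     35  Spring        1             45
5       2  Spring        4             12
So max() = 45.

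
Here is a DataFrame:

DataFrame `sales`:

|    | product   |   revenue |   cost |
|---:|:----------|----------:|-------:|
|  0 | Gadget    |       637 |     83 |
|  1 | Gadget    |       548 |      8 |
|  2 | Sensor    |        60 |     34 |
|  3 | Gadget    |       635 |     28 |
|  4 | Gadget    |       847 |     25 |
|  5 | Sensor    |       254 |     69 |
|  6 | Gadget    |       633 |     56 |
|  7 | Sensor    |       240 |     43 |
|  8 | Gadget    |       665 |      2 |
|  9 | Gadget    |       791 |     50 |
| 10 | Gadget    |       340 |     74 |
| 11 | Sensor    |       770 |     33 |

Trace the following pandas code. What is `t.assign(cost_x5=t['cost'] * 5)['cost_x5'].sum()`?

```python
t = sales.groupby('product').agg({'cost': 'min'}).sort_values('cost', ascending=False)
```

group by product, min of cost:
         cost
product      
Gadget      2
Sensor     33
sort by cost descending:
         cost
product      
Sensor     33
Gadget      2
add column cost_x5 = t['cost'] * 5:
         cost  cost_x5
product               
Sensor     33      165
Gadget      2       10

175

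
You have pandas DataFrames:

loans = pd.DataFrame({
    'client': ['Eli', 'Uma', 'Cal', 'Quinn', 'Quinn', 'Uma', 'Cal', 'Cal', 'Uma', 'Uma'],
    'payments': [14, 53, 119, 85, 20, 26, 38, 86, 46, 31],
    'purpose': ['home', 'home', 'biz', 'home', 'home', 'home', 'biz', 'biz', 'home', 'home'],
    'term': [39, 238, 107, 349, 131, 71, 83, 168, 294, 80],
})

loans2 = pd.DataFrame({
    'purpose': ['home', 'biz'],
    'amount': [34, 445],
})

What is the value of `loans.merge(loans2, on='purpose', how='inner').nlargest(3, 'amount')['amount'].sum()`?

1335

merge on 'purpose' (how='inner') → 10 rows:
  client  payments purpose  term  amount
0    Eli        14    home    39      34
1    Uma        53    home   238      34
2    Cal       119     biz   107     445
3  Quinn        85    home   349      34
4  Quinn        20    home   131      34
5    Uma        26    home    71      34
6    Cal        38     biz    83     445
7    Cal        86     biz   168     445
8    Uma        46    home   294      34
9    Uma        31    home    80      34
take 3 rows with largest amount:
  client  payments purpose  term  amount
2    Cal       119     biz   107     445
6    Cal        38     biz    83     445
7    Cal        86     biz   168     445
Finally, sum of column 'amount' = 1335.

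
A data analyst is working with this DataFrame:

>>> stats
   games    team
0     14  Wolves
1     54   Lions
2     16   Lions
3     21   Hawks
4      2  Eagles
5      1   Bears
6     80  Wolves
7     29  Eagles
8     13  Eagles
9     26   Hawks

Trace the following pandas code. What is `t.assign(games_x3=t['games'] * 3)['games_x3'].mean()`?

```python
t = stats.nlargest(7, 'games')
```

102.857142857

take 7 rows with largest games:
   games    team
6     80  Wolves
1     54   Lions
7     29  Eagles
9     26   Hawks
3     21   Hawks
2     16   Lions
0     14  Wolves
add column games_x3 = t['games'] * 3:
   games    team  games_x3
6     80  Wolves       240
1     54   Lions       162
7     29  Eagles        87
9     26   Hawks        78
3     21   Hawks        63
2     16   Lions        48
0     14  Wolves        42
The mean of column 'games_x3' is 102.857142857.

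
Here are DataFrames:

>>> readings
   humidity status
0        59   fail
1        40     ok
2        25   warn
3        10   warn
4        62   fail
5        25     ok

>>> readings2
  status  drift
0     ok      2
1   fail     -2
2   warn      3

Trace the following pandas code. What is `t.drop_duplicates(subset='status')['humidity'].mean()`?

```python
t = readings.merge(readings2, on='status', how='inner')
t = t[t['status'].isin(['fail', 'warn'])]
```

42.0

merge on 'status' (how='inner') → 6 rows:
   humidity status  drift
0        59   fail     -2
1        40     ok      2
2        25   warn      3
3        10   warn      3
4        62   fail     -2
5        25     ok      2
filter rows where status in ['fail', 'warn']:
   humidity status  drift
0        59   fail     -2
2        25   warn      3
3        10   warn      3
4        62   fail     -2
drop duplicate status (keep=first):
   humidity status  drift
0        59   fail     -2
2        25   warn      3
mean of column 'humidity' → 42.0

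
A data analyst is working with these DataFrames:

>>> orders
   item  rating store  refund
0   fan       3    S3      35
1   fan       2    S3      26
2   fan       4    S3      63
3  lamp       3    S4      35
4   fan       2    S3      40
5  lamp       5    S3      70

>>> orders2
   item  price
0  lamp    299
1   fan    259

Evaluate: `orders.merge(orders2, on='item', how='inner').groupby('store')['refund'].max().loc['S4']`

merge on 'item' (how='inner') → 6 rows:
   item  rating store  refund  price
0   fan       3    S3      35    259
1   fan       2    S3      26    259
2   fan       4    S3      63    259
3  lamp       3    S4      35    299
4   fan       2    S3      40    259
5  lamp       5    S3      70    299
group by store, max of refund:
store
S3    70
S4    35
Name: refund, dtype: int64
So loc['S4'] = 35.

35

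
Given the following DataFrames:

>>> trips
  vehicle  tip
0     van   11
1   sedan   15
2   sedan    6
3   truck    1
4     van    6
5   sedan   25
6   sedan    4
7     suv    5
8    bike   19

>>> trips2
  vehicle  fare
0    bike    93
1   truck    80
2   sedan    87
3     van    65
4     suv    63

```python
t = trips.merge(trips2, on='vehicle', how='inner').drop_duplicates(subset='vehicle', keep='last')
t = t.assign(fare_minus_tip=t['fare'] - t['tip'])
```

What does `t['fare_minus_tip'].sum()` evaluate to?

353

merge on 'vehicle' (how='inner') → 9 rows:
  vehicle  tip  fare
0     van   11    65
1   sedan   15    87
2   sedan    6    87
3   truck    1    80
4     van    6    65
5   sedan   25    87
6   sedan    4    87
7     suv    5    63
8    bike   19    93
drop duplicate vehicle (keep=last):
  vehicle  tip  fare
3   truck    1    80
4     van    6    65
6   sedan    4    87
7     suv    5    63
8    bike   19    93
add column fare_minus_tip = t['fare'] - t['tip']:
  vehicle  tip  fare  fare_minus_tip
3   truck    1    80              79
4     van    6    65              59
6   sedan    4    87              83
7     suv    5    63              58
8    bike   19    93              74
The sum of column 'fare_minus_tip' is 353.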